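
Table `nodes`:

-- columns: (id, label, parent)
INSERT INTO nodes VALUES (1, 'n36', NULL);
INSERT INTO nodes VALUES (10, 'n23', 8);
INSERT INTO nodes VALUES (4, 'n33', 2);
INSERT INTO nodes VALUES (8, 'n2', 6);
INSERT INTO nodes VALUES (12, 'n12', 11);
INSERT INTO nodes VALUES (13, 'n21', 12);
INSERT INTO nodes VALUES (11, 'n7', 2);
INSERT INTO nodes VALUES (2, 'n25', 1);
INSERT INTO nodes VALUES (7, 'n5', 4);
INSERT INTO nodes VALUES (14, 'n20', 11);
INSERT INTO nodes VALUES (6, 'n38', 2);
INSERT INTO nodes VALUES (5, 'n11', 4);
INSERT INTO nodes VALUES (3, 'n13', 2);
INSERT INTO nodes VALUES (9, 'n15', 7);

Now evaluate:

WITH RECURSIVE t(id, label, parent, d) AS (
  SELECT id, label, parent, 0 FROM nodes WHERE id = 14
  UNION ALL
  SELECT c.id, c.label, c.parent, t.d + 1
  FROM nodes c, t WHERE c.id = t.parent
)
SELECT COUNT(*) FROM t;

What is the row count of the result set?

4

Base: id=14 (n20), parent=11, d 0.
Iteration 1: join on id=11 -> n7 (id 11, parent=2, d 1).
Iteration 2: join on id=2 -> n25 (id 2, parent=1, d 2).
Iteration 3: join on id=1 -> n36 (id 1, parent=NULL, d 3).
Iteration 4: parent is NULL; no match; recursion stops.
Total rows emitted: 4.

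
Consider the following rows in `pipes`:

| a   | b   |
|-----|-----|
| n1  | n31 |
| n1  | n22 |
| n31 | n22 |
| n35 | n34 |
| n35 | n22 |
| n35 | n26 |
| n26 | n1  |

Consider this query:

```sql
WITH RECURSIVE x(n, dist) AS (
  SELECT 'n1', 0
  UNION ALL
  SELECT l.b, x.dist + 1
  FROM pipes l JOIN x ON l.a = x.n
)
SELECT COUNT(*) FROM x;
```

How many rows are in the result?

Base: (n1, dist=0).
Iteration 1: edges from {n1} -> (n22, dist=1), (n31, dist=1).
Iteration 2: edges from {n22,n31} -> (n22, dist=2).
Iteration 3: no outgoing edges from {n22}; recursion stops.
Total rows emitted: 4.

4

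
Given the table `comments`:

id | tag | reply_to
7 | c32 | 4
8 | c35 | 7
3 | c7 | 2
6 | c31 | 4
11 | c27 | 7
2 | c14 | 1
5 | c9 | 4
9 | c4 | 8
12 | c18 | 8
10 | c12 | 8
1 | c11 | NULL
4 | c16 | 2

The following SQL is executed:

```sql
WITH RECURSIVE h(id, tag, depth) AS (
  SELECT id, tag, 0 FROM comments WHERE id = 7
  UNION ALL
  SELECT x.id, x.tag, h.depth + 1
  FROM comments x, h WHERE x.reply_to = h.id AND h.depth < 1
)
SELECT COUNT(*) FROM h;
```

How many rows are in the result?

Base: id=7 (c32) at depth 0.
Iteration 1: rows with reply_to in {7} -> c35 (id 8, depth 1), c27 (id 11, depth 1).
Iteration 2: depth < 1 fails for all current rows; recursion stops.
Total rows emitted: 3.

3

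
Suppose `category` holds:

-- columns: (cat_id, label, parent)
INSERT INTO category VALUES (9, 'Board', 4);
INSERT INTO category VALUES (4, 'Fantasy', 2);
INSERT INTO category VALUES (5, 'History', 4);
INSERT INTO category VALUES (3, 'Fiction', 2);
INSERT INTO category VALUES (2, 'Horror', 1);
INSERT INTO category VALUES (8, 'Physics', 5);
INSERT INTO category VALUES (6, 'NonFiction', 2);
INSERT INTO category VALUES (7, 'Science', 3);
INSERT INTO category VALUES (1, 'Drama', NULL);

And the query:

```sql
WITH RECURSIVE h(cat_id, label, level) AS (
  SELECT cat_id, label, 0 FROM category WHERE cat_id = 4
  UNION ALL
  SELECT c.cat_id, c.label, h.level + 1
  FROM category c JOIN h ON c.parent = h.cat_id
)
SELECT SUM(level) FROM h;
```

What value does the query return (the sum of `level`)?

Base: cat_id=4 (Fantasy) at level 0.
Iteration 1: rows with parent in {4} -> History (id 5, level 1), Board (id 9, level 1).
Iteration 2: rows with parent in {5,9} -> Physics (id 8, level 2).
Iteration 3: no rows with parent in {8}; recursion stops.
SUM(level) = 0 + 1 + 1 + 2 = 4.

4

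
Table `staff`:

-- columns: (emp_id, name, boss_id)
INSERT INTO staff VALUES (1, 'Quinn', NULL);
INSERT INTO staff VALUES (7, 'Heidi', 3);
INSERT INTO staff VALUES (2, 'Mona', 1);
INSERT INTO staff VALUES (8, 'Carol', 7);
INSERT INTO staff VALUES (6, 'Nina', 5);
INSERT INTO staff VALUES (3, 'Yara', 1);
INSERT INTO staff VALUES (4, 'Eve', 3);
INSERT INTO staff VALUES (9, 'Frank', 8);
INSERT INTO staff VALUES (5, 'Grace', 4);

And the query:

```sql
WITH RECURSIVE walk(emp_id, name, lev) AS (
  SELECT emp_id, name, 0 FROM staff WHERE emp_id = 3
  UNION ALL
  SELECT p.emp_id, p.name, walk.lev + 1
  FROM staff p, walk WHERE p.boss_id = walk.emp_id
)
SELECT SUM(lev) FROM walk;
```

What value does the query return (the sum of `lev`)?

12

Base: emp_id=3 (Yara) at lev 0.
Iteration 1: rows with boss_id in {3} -> Eve (id 4, lev 1), Heidi (id 7, lev 1).
Iteration 2: rows with boss_id in {4,7} -> Grace (id 5, lev 2), Carol (id 8, lev 2).
Iteration 3: rows with boss_id in {5,8} -> Nina (id 6, lev 3), Frank (id 9, lev 3).
Iteration 4: no rows with boss_id in {6,9}; recursion stops.
SUM(lev) = 0 + 1 + 1 + 2 + 2 + 3 + 3 = 12.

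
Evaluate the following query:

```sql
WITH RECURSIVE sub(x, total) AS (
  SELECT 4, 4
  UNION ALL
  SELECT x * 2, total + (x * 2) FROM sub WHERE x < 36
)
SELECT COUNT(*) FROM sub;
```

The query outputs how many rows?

Base: x=4, total=4.
Iteration 1: 4 < 36 holds -> x = 4 * 2 = 8, total = 4 + 8 = 12.
Iteration 2: 8 < 36 holds -> x = 8 * 2 = 16, total = 12 + 16 = 28.
Iteration 3: 16 < 36 holds -> x = 16 * 2 = 32, total = 28 + 32 = 60.
Iteration 4: 32 < 36 holds -> x = 32 * 2 = 64, total = 60 + 64 = 124.
Iteration 5: 64 < 36 fails; recursion stops.
Total rows emitted: 5.

5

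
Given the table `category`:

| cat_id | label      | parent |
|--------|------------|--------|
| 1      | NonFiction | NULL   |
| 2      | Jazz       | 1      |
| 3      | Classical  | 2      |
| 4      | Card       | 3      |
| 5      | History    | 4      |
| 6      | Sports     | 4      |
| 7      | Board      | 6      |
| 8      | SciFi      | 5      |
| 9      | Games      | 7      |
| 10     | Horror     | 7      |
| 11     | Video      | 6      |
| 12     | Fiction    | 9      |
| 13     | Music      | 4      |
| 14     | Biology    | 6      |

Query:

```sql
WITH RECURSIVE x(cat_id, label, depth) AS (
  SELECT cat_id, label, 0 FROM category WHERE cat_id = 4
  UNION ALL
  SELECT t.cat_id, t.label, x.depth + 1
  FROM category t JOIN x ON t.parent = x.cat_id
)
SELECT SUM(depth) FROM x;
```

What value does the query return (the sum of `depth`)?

Base: cat_id=4 (Card) at depth 0.
Iteration 1: rows with parent in {4} -> History (id 5, depth 1), Sports (id 6, depth 1), Music (id 13, depth 1).
Iteration 2: rows with parent in {5,6,13} -> Board (id 7, depth 2), SciFi (id 8, depth 2), Video (id 11, depth 2), Biology (id 14, depth 2).
Iteration 3: rows with parent in {7,8,11,14} -> Games (id 9, depth 3), Horror (id 10, depth 3).
Iteration 4: rows with parent in {9,10} -> Fiction (id 12, depth 4).
Iteration 5: no rows with parent in {12}; recursion stops.
SUM(depth) = 0 + 1 + 1 + 1 + 2 + 2 + 2 + 2 + 3 + 3 + 4 = 21.

21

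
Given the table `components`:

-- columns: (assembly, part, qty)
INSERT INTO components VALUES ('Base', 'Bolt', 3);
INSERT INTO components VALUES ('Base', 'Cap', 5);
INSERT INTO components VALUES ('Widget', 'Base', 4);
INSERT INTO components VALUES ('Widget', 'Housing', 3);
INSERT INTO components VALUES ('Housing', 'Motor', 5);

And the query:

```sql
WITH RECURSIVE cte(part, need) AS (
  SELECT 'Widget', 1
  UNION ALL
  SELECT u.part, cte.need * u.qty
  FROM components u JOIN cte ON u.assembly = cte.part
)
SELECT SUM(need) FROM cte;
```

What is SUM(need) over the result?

55

Base: (Widget, need=1).
Iteration 1: components of {Widget} -> Base = 1*4 = 4, Housing = 1*3 = 3.
Iteration 2: components of {Base,Housing} -> Bolt = 4*3 = 12, Cap = 4*5 = 20, Motor = 3*5 = 15.
Iteration 3: no further components; recursion stops.
SUM(need) = 1 + 3 + 4 + 15 + 20 + 12 = 55.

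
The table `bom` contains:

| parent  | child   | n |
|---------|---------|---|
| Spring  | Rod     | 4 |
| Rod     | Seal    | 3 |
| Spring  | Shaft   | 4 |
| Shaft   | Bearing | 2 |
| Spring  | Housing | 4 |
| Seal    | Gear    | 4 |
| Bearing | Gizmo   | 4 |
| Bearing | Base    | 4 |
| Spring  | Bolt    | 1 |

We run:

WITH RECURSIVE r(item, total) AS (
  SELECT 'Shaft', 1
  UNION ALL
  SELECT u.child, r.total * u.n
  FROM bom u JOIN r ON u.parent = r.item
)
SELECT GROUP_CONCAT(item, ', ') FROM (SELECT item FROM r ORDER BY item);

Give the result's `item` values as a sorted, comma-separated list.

Base, Bearing, Gizmo, Shaft

Base: (Shaft, total=1).
Iteration 1: components of {Shaft} -> Bearing = 1*2 = 2.
Iteration 2: components of {Bearing} -> Base = 2*4 = 8, Gizmo = 2*4 = 8.
Iteration 3: no further components; recursion stops.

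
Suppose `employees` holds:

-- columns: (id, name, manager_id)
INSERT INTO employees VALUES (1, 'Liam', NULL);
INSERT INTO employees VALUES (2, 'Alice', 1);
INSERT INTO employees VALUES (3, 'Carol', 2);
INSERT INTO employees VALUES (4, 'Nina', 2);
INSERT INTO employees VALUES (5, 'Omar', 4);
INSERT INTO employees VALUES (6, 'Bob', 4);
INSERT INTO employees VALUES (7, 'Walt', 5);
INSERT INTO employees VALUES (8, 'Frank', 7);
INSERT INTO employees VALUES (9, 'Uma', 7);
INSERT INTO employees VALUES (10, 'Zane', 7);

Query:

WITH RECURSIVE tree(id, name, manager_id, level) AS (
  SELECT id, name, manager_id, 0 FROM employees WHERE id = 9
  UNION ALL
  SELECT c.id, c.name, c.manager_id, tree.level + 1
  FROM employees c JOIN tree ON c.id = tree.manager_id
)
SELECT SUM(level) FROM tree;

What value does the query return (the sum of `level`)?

Base: id=9 (Uma), manager_id=7, level 0.
Iteration 1: join on id=7 -> Walt (id 7, manager_id=5, level 1).
Iteration 2: join on id=5 -> Omar (id 5, manager_id=4, level 2).
Iteration 3: join on id=4 -> Nina (id 4, manager_id=2, level 3).
Iteration 4: join on id=2 -> Alice (id 2, manager_id=1, level 4).
Iteration 5: join on id=1 -> Liam (id 1, manager_id=NULL, level 5).
Iteration 6: manager_id is NULL; no match; recursion stops.
SUM(level) = 0 + 1 + 2 + 3 + 4 + 5 = 15.

15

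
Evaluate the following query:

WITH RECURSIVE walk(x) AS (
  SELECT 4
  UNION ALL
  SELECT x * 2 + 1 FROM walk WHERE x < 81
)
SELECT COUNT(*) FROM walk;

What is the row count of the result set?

Base: x=4.
Iteration 1: 4 < 81 holds -> x = 4 * 2 + 1 = 9.
Iteration 2: 9 < 81 holds -> x = 9 * 2 + 1 = 19.
Iteration 3: 19 < 81 holds -> x = 19 * 2 + 1 = 39.
Iteration 4: 39 < 81 holds -> x = 39 * 2 + 1 = 79.
Iteration 5: 79 < 81 holds -> x = 79 * 2 + 1 = 159.
Iteration 6: 159 < 81 fails; recursion stops.
Total rows emitted: 6.

6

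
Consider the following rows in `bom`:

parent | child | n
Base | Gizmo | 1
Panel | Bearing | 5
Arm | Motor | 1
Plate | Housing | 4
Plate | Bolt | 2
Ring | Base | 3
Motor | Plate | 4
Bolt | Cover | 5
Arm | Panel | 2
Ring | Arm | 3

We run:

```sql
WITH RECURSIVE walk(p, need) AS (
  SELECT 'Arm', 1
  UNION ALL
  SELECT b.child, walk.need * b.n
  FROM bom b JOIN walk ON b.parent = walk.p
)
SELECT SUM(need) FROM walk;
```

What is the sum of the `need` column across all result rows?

82

Base: (Arm, need=1).
Iteration 1: components of {Arm} -> Motor = 1*1 = 1, Panel = 1*2 = 2.
Iteration 2: components of {Motor,Panel} -> Bearing = 2*5 = 10, Plate = 1*4 = 4.
Iteration 3: components of {Bearing,Plate} -> Bolt = 4*2 = 8, Housing = 4*4 = 16.
Iteration 4: components of {Bolt,Housing} -> Cover = 8*5 = 40.
Iteration 5: no further components; recursion stops.
SUM(need) = 1 + 2 + 1 + 10 + 4 + 8 + 16 + 40 = 82.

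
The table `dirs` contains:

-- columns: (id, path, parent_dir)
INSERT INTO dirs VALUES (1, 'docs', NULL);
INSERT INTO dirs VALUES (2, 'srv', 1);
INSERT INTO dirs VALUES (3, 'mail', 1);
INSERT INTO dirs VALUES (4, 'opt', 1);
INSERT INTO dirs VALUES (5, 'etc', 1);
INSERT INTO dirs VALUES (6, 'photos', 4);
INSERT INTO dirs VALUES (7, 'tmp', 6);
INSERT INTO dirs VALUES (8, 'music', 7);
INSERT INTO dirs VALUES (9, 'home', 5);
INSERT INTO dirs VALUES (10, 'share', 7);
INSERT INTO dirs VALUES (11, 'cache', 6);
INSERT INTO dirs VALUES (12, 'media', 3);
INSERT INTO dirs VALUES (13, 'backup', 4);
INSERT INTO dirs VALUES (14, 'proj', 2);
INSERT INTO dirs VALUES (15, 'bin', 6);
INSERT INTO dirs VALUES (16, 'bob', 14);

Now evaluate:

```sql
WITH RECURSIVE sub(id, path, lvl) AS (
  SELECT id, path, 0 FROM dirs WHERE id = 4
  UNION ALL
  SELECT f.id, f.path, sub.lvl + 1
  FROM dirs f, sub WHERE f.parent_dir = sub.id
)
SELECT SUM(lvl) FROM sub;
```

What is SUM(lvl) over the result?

14

Base: id=4 (opt) at lvl 0.
Iteration 1: rows with parent_dir in {4} -> photos (id 6, lvl 1), backup (id 13, lvl 1).
Iteration 2: rows with parent_dir in {6,13} -> tmp (id 7, lvl 2), cache (id 11, lvl 2), bin (id 15, lvl 2).
Iteration 3: rows with parent_dir in {7,11,15} -> music (id 8, lvl 3), share (id 10, lvl 3).
Iteration 4: no rows with parent_dir in {8,10}; recursion stops.
SUM(lvl) = 0 + 1 + 1 + 2 + 2 + 2 + 3 + 3 = 14.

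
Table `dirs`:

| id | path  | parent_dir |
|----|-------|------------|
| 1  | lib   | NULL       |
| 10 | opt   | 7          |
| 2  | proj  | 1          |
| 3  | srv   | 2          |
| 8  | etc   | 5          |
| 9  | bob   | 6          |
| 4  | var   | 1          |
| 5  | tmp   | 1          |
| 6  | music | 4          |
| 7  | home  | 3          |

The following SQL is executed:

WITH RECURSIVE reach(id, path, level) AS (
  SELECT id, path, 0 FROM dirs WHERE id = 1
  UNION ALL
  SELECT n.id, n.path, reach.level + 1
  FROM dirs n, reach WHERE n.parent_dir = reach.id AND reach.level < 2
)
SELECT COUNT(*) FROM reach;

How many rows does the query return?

7

Base: id=1 (lib) at level 0.
Iteration 1: rows with parent_dir in {1} -> proj (id 2, level 1), var (id 4, level 1), tmp (id 5, level 1).
Iteration 2: rows with parent_dir in {2,4,5} -> srv (id 3, level 2), music (id 6, level 2), etc (id 8, level 2).
Iteration 3: level < 2 fails for all current rows; recursion stops.
Total rows emitted: 7.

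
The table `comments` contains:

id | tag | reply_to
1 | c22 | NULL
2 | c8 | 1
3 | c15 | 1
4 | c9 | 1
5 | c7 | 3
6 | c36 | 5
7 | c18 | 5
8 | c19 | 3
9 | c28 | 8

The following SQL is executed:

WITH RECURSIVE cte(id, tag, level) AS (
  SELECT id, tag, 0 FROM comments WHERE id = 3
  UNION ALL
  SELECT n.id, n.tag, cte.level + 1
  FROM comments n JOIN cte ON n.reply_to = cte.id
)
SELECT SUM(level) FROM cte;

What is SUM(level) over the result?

8

Base: id=3 (c15) at level 0.
Iteration 1: rows with reply_to in {3} -> c7 (id 5, level 1), c19 (id 8, level 1).
Iteration 2: rows with reply_to in {5,8} -> c36 (id 6, level 2), c18 (id 7, level 2), c28 (id 9, level 2).
Iteration 3: no rows with reply_to in {6,7,9}; recursion stops.
SUM(level) = 0 + 1 + 1 + 2 + 2 + 2 = 8.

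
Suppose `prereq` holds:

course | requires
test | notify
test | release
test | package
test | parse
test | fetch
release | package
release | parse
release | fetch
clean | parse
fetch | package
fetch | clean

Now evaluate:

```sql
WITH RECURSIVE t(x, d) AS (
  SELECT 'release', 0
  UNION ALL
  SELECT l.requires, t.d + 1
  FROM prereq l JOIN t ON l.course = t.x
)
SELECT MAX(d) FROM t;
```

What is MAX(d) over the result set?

Base: (release, d=0).
Iteration 1: edges from {release} -> (fetch, d=1), (package, d=1), (parse, d=1).
Iteration 2: edges from {fetch,package,parse} -> (clean, d=2), (package, d=2).
Iteration 3: edges from {clean,package} -> (parse, d=3).
Iteration 4: no outgoing edges from {parse}; recursion stops.
d values: 0, 1, 1, 1, 2, 2, 3; the maximum is 3.

3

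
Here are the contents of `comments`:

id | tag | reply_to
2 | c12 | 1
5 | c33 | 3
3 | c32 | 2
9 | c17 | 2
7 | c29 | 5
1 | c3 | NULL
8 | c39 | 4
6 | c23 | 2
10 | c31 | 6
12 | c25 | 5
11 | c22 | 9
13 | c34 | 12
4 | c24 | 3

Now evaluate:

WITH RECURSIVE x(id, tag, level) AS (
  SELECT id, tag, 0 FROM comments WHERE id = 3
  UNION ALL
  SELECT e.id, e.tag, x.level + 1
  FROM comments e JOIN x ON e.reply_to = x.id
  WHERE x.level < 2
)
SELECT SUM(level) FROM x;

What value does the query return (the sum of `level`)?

Base: id=3 (c32) at level 0.
Iteration 1: rows with reply_to in {3} -> c24 (id 4, level 1), c33 (id 5, level 1).
Iteration 2: rows with reply_to in {4,5} -> c29 (id 7, level 2), c39 (id 8, level 2), c25 (id 12, level 2).
Iteration 3: level < 2 fails for all current rows; recursion stops.
SUM(level) = 0 + 1 + 1 + 2 + 2 + 2 = 8.

8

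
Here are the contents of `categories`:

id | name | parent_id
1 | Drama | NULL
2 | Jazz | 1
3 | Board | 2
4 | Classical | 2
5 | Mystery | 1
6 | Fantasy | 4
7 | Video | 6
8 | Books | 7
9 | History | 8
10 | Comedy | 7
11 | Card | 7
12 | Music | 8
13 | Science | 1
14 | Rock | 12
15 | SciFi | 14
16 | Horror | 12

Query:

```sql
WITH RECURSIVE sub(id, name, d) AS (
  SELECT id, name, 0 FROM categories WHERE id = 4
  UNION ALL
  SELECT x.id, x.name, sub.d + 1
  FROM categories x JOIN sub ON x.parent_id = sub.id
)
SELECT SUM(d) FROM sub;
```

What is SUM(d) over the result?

Base: id=4 (Classical) at d 0.
Iteration 1: rows with parent_id in {4} -> Fantasy (id 6, d 1).
Iteration 2: rows with parent_id in {6} -> Video (id 7, d 2).
Iteration 3: rows with parent_id in {7} -> Books (id 8, d 3), Comedy (id 10, d 3), Card (id 11, d 3).
Iteration 4: rows with parent_id in {8,10,11} -> History (id 9, d 4), Music (id 12, d 4).
Iteration 5: rows with parent_id in {9,12} -> Rock (id 14, d 5), Horror (id 16, d 5).
Iteration 6: rows with parent_id in {14,16} -> SciFi (id 15, d 6).
Iteration 7: no rows with parent_id in {15}; recursion stops.
SUM(d) = 0 + 1 + 2 + 3 + 3 + 3 + 4 + 4 + 5 + 5 + 6 = 36.

36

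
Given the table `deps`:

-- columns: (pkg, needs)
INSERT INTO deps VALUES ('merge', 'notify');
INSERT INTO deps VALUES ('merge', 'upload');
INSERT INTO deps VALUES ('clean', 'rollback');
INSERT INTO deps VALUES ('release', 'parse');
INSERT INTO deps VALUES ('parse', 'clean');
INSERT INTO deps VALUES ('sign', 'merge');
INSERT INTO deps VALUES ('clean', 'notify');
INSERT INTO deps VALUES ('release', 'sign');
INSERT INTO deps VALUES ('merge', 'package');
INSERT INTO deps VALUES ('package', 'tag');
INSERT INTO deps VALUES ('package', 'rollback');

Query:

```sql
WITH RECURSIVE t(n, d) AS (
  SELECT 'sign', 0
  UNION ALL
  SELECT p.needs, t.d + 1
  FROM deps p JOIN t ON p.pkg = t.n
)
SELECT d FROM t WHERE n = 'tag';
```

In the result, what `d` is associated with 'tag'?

3

Base: (sign, d=0).
Iteration 1: edges from {sign} -> (merge, d=1).
Iteration 2: edges from {merge} -> (notify, d=2), (package, d=2), (upload, d=2).
Iteration 3: edges from {notify,package,upload} -> (rollback, d=3), (tag, d=3).
Iteration 4: no outgoing edges from {rollback,tag}; recursion stops.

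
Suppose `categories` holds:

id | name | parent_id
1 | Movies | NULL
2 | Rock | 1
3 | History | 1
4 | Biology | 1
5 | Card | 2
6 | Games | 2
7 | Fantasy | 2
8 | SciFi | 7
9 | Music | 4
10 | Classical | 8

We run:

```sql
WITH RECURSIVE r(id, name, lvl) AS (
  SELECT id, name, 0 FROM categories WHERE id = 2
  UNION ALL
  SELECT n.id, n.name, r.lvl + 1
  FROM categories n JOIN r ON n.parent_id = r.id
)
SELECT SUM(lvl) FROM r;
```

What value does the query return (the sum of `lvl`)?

Base: id=2 (Rock) at lvl 0.
Iteration 1: rows with parent_id in {2} -> Card (id 5, lvl 1), Games (id 6, lvl 1), Fantasy (id 7, lvl 1).
Iteration 2: rows with parent_id in {5,6,7} -> SciFi (id 8, lvl 2).
Iteration 3: rows with parent_id in {8} -> Classical (id 10, lvl 3).
Iteration 4: no rows with parent_id in {10}; recursion stops.
SUM(lvl) = 0 + 1 + 1 + 1 + 2 + 3 = 8.

8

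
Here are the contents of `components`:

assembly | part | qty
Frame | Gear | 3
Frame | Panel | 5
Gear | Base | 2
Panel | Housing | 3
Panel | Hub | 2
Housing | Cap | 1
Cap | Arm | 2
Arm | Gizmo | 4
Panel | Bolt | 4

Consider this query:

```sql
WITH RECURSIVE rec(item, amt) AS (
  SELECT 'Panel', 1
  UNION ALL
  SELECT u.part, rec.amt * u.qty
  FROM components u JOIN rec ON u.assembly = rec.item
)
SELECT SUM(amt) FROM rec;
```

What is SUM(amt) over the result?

Base: (Panel, amt=1).
Iteration 1: components of {Panel} -> Bolt = 1*4 = 4, Housing = 1*3 = 3, Hub = 1*2 = 2.
Iteration 2: components of {Bolt,Housing,Hub} -> Cap = 3*1 = 3.
Iteration 3: components of {Cap} -> Arm = 3*2 = 6.
Iteration 4: components of {Arm} -> Gizmo = 6*4 = 24.
Iteration 5: no further components; recursion stops.
SUM(amt) = 1 + 3 + 2 + 4 + 3 + 6 + 24 = 43.

43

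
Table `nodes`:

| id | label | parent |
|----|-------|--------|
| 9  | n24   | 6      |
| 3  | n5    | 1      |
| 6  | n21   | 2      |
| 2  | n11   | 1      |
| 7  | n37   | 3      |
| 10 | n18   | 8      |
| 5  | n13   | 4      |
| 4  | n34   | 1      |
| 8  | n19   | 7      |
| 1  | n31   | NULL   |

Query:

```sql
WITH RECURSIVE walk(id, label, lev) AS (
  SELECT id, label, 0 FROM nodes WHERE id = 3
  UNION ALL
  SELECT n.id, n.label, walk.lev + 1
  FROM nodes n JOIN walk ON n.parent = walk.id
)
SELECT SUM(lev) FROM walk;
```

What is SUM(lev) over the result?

6

Base: id=3 (n5) at lev 0.
Iteration 1: rows with parent in {3} -> n37 (id 7, lev 1).
Iteration 2: rows with parent in {7} -> n19 (id 8, lev 2).
Iteration 3: rows with parent in {8} -> n18 (id 10, lev 3).
Iteration 4: no rows with parent in {10}; recursion stops.
SUM(lev) = 0 + 1 + 2 + 3 = 6.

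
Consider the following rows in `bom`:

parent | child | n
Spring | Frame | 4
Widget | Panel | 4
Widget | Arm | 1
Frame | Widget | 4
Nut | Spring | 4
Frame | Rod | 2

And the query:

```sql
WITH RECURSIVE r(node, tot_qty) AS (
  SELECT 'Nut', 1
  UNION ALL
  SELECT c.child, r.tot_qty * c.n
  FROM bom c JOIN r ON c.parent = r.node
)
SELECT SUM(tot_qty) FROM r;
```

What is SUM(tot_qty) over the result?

437

Base: (Nut, tot_qty=1).
Iteration 1: components of {Nut} -> Spring = 1*4 = 4.
Iteration 2: components of {Spring} -> Frame = 4*4 = 16.
Iteration 3: components of {Frame} -> Rod = 16*2 = 32, Widget = 16*4 = 64.
Iteration 4: components of {Rod,Widget} -> Arm = 64*1 = 64, Panel = 64*4 = 256.
Iteration 5: no further components; recursion stops.
SUM(tot_qty) = 1 + 4 + 16 + 64 + 32 + 256 + 64 = 437.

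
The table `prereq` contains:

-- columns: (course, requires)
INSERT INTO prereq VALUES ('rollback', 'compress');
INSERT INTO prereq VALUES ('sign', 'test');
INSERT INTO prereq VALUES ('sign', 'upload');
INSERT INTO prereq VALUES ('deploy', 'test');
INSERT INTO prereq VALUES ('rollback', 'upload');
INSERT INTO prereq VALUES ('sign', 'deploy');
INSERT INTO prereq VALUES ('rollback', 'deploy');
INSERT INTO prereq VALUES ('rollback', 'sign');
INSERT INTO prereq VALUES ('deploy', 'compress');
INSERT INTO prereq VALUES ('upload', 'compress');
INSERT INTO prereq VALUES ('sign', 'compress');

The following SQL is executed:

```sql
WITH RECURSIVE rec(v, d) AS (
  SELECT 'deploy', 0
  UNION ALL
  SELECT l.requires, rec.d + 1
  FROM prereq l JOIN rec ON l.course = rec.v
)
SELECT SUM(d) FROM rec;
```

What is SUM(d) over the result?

2

Base: (deploy, d=0).
Iteration 1: edges from {deploy} -> (compress, d=1), (test, d=1).
Iteration 2: no outgoing edges from {compress,test}; recursion stops.
SUM(d) = 0 + 1 + 1 = 2.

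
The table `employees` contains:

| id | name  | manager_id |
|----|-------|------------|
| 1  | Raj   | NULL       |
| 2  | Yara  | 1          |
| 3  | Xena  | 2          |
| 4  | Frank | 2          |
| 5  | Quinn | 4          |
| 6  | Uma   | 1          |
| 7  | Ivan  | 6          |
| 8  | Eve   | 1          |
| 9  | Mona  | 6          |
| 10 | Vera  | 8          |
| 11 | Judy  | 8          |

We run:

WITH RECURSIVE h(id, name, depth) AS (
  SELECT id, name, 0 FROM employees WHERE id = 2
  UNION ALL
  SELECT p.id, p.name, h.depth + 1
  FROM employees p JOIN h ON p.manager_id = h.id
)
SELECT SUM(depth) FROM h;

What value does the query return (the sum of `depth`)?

Base: id=2 (Yara) at depth 0.
Iteration 1: rows with manager_id in {2} -> Xena (id 3, depth 1), Frank (id 4, depth 1).
Iteration 2: rows with manager_id in {3,4} -> Quinn (id 5, depth 2).
Iteration 3: no rows with manager_id in {5}; recursion stops.
SUM(depth) = 0 + 1 + 1 + 2 = 4.

4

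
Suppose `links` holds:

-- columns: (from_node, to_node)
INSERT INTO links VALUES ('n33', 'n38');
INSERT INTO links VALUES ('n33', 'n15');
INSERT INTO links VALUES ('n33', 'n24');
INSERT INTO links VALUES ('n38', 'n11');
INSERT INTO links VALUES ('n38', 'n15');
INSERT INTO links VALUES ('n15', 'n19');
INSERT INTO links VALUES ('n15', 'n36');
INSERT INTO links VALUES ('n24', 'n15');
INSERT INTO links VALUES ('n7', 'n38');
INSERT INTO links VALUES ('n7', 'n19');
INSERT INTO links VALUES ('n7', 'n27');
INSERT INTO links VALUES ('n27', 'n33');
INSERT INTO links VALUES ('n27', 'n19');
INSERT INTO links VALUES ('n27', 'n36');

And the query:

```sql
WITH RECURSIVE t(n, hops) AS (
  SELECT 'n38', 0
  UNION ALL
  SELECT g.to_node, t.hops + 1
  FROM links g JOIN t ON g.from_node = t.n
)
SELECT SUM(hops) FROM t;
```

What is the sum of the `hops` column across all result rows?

6

Base: (n38, hops=0).
Iteration 1: edges from {n38} -> (n11, hops=1), (n15, hops=1).
Iteration 2: edges from {n11,n15} -> (n19, hops=2), (n36, hops=2).
Iteration 3: no outgoing edges from {n19,n36}; recursion stops.
SUM(hops) = 0 + 1 + 1 + 2 + 2 = 6.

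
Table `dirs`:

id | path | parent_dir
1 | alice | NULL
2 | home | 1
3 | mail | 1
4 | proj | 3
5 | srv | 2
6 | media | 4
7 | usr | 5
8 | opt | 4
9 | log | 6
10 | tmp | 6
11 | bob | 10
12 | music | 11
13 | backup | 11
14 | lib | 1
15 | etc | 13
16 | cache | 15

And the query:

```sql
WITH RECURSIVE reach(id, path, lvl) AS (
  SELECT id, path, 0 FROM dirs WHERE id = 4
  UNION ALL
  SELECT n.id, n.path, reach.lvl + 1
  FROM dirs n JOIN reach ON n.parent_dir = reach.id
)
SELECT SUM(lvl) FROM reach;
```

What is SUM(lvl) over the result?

Base: id=4 (proj) at lvl 0.
Iteration 1: rows with parent_dir in {4} -> media (id 6, lvl 1), opt (id 8, lvl 1).
Iteration 2: rows with parent_dir in {6,8} -> log (id 9, lvl 2), tmp (id 10, lvl 2).
Iteration 3: rows with parent_dir in {9,10} -> bob (id 11, lvl 3).
Iteration 4: rows with parent_dir in {11} -> music (id 12, lvl 4), backup (id 13, lvl 4).
Iteration 5: rows with parent_dir in {12,13} -> etc (id 15, lvl 5).
Iteration 6: rows with parent_dir in {15} -> cache (id 16, lvl 6).
Iteration 7: no rows with parent_dir in {16}; recursion stops.
SUM(lvl) = 0 + 1 + 1 + 2 + 2 + 3 + 4 + 4 + 5 + 6 = 28.

28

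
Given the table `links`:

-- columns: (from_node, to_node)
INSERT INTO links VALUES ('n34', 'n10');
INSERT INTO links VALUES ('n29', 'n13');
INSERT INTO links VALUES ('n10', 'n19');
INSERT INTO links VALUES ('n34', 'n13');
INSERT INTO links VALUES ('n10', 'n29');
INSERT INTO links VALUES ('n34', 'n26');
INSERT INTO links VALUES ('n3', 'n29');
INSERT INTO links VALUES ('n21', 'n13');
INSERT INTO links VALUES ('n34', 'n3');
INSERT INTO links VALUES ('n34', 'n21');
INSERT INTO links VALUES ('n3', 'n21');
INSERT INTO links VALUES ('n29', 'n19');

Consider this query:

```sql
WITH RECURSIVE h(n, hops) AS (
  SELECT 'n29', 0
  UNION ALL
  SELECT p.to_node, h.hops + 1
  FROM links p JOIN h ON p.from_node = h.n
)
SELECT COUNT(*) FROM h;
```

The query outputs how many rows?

Base: (n29, hops=0).
Iteration 1: edges from {n29} -> (n13, hops=1), (n19, hops=1).
Iteration 2: no outgoing edges from {n13,n19}; recursion stops.
Total rows emitted: 3.

3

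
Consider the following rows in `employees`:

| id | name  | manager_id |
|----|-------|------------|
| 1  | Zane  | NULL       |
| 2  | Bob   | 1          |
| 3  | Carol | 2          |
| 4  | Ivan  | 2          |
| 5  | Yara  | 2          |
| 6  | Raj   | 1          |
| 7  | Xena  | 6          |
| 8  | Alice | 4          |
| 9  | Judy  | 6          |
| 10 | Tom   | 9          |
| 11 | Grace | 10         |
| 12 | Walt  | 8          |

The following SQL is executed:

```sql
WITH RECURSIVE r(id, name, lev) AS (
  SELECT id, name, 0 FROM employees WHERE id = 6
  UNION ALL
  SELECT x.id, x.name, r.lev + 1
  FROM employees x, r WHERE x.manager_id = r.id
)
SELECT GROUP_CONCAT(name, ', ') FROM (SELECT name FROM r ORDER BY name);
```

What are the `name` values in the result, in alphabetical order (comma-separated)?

Grace, Judy, Raj, Tom, Xena

Base: id=6 (Raj) at lev 0.
Iteration 1: rows with manager_id in {6} -> Xena (id 7, lev 1), Judy (id 9, lev 1).
Iteration 2: rows with manager_id in {7,9} -> Tom (id 10, lev 2).
Iteration 3: rows with manager_id in {10} -> Grace (id 11, lev 3).
Iteration 4: no rows with manager_id in {11}; recursion stops.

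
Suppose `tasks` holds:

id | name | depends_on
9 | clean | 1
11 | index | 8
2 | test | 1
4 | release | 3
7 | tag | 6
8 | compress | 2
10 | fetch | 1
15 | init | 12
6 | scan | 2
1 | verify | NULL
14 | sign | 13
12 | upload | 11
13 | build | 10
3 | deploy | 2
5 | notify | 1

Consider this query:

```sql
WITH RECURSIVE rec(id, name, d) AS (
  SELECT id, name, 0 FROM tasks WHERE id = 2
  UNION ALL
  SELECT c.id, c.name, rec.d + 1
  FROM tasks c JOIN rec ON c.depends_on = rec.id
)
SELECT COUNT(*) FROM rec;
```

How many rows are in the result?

9

Base: id=2 (test) at d 0.
Iteration 1: rows with depends_on in {2} -> deploy (id 3, d 1), scan (id 6, d 1), compress (id 8, d 1).
Iteration 2: rows with depends_on in {3,6,8} -> release (id 4, d 2), tag (id 7, d 2), index (id 11, d 2).
Iteration 3: rows with depends_on in {4,7,11} -> upload (id 12, d 3).
Iteration 4: rows with depends_on in {12} -> init (id 15, d 4).
Iteration 5: no rows with depends_on in {15}; recursion stops.
Total rows emitted: 9.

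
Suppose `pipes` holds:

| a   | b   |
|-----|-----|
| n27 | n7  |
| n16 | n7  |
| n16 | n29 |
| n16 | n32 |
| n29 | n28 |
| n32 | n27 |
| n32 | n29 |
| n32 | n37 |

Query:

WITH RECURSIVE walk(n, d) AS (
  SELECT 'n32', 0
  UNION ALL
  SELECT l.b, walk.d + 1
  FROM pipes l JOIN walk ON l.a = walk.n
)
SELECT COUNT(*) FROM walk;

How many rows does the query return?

Base: (n32, d=0).
Iteration 1: edges from {n32} -> (n27, d=1), (n29, d=1), (n37, d=1).
Iteration 2: edges from {n27,n29,n37} -> (n28, d=2), (n7, d=2).
Iteration 3: no outgoing edges from {n28,n7}; recursion stops.
Total rows emitted: 6.

6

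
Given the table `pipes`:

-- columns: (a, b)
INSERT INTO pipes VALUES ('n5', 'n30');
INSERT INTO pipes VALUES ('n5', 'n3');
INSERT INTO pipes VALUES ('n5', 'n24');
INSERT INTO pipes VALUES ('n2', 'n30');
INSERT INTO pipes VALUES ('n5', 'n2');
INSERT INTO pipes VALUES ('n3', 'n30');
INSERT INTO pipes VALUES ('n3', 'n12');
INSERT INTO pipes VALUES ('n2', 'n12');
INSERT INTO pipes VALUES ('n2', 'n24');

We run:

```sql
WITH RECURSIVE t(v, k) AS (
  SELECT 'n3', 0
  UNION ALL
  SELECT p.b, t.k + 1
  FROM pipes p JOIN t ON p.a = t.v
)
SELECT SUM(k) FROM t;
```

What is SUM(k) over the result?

Base: (n3, k=0).
Iteration 1: edges from {n3} -> (n12, k=1), (n30, k=1).
Iteration 2: no outgoing edges from {n12,n30}; recursion stops.
SUM(k) = 0 + 1 + 1 = 2.

2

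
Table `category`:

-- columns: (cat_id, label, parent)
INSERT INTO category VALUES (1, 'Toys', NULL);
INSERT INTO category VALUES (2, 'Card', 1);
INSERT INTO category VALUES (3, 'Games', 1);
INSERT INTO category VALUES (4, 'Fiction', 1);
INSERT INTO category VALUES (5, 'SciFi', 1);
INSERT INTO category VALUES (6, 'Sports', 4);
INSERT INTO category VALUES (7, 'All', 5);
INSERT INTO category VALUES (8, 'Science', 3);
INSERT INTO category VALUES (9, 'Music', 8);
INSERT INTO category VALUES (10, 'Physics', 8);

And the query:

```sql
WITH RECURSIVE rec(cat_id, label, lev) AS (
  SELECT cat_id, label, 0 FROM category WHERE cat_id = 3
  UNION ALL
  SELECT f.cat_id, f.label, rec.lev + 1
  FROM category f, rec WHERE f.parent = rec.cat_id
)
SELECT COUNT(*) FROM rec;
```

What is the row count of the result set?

4

Base: cat_id=3 (Games) at lev 0.
Iteration 1: rows with parent in {3} -> Science (id 8, lev 1).
Iteration 2: rows with parent in {8} -> Music (id 9, lev 2), Physics (id 10, lev 2).
Iteration 3: no rows with parent in {9,10}; recursion stops.
Total rows emitted: 4.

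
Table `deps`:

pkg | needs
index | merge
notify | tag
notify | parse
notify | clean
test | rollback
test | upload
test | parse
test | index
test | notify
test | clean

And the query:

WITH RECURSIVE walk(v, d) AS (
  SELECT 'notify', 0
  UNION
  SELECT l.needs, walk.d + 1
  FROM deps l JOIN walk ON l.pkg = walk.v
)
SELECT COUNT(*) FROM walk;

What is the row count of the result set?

Base: (notify, d=0).
Iteration 1: edges from {notify} -> (clean, d=1), (parse, d=1), (tag, d=1).
Iteration 2: no outgoing edges from {clean,parse,tag}; recursion stops.
Total rows emitted: 4.

4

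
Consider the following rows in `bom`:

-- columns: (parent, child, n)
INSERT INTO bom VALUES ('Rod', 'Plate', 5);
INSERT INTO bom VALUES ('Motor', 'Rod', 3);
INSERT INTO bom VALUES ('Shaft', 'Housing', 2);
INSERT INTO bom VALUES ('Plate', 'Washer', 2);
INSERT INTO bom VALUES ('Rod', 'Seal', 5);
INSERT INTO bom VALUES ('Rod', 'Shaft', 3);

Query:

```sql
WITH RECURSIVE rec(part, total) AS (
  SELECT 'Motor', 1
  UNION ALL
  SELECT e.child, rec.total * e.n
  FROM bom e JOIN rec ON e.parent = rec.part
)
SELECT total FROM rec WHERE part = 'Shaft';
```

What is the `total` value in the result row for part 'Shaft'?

Base: (Motor, total=1).
Iteration 1: components of {Motor} -> Rod = 1*3 = 3.
Iteration 2: components of {Rod} -> Plate = 3*5 = 15, Seal = 3*5 = 15, Shaft = 3*3 = 9.
Iteration 3: components of {Plate,Seal,Shaft} -> Housing = 9*2 = 18, Washer = 15*2 = 30.
Iteration 4: no further components; recursion stops.

9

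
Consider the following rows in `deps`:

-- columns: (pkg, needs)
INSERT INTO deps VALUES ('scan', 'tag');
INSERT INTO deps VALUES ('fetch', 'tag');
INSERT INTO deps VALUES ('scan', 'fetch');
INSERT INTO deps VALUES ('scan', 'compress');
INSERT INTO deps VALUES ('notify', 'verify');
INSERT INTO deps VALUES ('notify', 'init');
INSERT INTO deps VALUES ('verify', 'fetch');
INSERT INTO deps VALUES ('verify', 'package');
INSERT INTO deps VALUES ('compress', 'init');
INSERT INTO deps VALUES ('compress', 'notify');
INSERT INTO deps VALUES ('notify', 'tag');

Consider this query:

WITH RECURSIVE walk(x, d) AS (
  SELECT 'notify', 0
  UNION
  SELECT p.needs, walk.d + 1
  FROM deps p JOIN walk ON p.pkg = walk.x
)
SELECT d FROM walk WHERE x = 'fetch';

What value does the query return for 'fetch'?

Base: (notify, d=0).
Iteration 1: edges from {notify} -> (init, d=1), (tag, d=1), (verify, d=1).
Iteration 2: edges from {init,tag,verify} -> (fetch, d=2), (package, d=2).
Iteration 3: edges from {fetch,package} -> (tag, d=3).
Iteration 4: no outgoing edges from {tag}; recursion stops.

2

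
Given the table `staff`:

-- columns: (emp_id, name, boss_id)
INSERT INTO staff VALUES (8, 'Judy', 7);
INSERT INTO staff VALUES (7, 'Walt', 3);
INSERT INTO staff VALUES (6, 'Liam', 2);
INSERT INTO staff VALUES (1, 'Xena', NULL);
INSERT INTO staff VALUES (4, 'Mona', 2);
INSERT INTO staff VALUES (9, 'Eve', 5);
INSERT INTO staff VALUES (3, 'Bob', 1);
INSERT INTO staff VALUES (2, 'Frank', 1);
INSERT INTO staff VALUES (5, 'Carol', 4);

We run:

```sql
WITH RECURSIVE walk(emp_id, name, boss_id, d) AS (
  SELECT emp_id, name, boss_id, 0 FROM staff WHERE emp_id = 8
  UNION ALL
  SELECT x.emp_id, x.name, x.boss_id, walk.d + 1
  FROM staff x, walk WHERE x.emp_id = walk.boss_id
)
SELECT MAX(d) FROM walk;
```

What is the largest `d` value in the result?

3

Base: emp_id=8 (Judy), boss_id=7, d 0.
Iteration 1: join on emp_id=7 -> Walt (id 7, boss_id=3, d 1).
Iteration 2: join on emp_id=3 -> Bob (id 3, boss_id=1, d 2).
Iteration 3: join on emp_id=1 -> Xena (id 1, boss_id=NULL, d 3).
Iteration 4: boss_id is NULL; no match; recursion stops.
d values: 0, 1, 2, 3; the maximum is 3.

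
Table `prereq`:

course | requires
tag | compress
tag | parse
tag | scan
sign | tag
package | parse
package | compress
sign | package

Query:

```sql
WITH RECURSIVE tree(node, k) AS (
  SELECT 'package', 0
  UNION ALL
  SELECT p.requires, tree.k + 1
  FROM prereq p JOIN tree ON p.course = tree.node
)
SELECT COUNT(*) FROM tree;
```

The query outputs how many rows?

Base: (package, k=0).
Iteration 1: edges from {package} -> (compress, k=1), (parse, k=1).
Iteration 2: no outgoing edges from {compress,parse}; recursion stops.
Total rows emitted: 3.

3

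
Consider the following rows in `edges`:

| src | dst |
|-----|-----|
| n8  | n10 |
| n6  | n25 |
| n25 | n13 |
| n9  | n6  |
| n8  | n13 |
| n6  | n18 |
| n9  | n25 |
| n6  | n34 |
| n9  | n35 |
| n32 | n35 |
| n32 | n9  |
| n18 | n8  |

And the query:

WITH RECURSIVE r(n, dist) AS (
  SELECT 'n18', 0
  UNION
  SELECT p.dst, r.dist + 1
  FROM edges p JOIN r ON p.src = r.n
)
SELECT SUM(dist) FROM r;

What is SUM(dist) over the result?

Base: (n18, dist=0).
Iteration 1: edges from {n18} -> (n8, dist=1).
Iteration 2: edges from {n8} -> (n10, dist=2), (n13, dist=2).
Iteration 3: no outgoing edges from {n10,n13}; recursion stops.
SUM(dist) = 0 + 1 + 2 + 2 = 5.

5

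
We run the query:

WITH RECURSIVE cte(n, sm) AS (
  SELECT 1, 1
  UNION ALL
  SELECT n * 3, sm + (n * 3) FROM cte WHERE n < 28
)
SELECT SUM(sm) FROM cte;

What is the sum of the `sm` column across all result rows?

Base: n=1, sm=1.
Iteration 1: 1 < 28 holds -> n = 1 * 3 = 3, sm = 1 + 3 = 4.
Iteration 2: 3 < 28 holds -> n = 3 * 3 = 9, sm = 4 + 9 = 13.
Iteration 3: 9 < 28 holds -> n = 9 * 3 = 27, sm = 13 + 27 = 40.
Iteration 4: 27 < 28 holds -> n = 27 * 3 = 81, sm = 40 + 81 = 121.
Iteration 5: 81 < 28 fails; recursion stops.
SUM(sm) = 1 + 4 + 13 + 40 + 121 = 179.

179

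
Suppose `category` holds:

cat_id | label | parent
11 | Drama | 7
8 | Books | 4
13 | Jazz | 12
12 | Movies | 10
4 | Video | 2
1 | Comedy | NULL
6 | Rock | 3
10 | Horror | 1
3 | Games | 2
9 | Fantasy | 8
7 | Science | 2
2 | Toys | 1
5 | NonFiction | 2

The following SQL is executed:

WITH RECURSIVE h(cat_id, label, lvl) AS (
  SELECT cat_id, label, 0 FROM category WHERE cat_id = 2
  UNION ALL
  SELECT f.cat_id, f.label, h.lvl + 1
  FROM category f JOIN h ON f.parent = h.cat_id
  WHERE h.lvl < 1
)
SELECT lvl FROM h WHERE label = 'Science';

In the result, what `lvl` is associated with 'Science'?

Base: cat_id=2 (Toys) at lvl 0.
Iteration 1: rows with parent in {2} -> Games (id 3, lvl 1), Video (id 4, lvl 1), NonFiction (id 5, lvl 1), Science (id 7, lvl 1).
Iteration 2: lvl < 1 fails for all current rows; recursion stops.

1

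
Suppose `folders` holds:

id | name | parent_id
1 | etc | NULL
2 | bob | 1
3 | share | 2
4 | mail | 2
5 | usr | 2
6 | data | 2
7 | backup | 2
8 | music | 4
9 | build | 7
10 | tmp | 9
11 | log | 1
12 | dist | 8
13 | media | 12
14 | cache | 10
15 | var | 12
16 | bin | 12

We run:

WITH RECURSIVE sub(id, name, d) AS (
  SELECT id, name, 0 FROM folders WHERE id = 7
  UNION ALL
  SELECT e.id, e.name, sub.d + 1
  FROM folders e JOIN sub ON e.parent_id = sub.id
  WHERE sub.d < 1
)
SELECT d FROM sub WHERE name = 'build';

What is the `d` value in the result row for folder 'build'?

Base: id=7 (backup) at d 0.
Iteration 1: rows with parent_id in {7} -> build (id 9, d 1).
Iteration 2: d < 1 fails for all current rows; recursion stops.

1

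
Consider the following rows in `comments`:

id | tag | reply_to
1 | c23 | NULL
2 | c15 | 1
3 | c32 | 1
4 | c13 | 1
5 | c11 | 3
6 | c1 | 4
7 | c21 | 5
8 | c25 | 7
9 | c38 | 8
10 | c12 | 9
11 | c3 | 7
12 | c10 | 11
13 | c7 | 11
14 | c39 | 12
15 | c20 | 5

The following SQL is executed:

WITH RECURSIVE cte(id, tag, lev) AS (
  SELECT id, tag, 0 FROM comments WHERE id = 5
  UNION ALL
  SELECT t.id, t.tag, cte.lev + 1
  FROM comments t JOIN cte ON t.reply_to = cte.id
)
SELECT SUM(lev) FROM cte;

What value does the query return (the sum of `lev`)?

Base: id=5 (c11) at lev 0.
Iteration 1: rows with reply_to in {5} -> c21 (id 7, lev 1), c20 (id 15, lev 1).
Iteration 2: rows with reply_to in {7,15} -> c25 (id 8, lev 2), c3 (id 11, lev 2).
Iteration 3: rows with reply_to in {8,11} -> c38 (id 9, lev 3), c10 (id 12, lev 3), c7 (id 13, lev 3).
Iteration 4: rows with reply_to in {9,12,13} -> c12 (id 10, lev 4), c39 (id 14, lev 4).
Iteration 5: no rows with reply_to in {10,14}; recursion stops.
SUM(lev) = 0 + 1 + 1 + 2 + 2 + 3 + 3 + 3 + 4 + 4 = 23.

23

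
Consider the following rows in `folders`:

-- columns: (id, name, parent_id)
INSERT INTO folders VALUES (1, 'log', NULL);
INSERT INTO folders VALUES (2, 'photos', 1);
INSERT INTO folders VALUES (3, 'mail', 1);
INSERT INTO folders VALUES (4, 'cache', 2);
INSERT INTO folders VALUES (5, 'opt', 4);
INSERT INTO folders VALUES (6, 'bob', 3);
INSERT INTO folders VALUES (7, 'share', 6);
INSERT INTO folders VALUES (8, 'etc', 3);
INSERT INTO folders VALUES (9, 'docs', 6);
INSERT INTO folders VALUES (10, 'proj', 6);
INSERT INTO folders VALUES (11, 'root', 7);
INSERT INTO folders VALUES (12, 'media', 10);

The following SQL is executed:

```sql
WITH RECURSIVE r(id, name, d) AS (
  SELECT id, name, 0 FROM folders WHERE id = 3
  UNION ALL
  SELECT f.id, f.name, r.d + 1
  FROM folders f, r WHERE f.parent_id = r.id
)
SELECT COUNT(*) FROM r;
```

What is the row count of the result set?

Base: id=3 (mail) at d 0.
Iteration 1: rows with parent_id in {3} -> bob (id 6, d 1), etc (id 8, d 1).
Iteration 2: rows with parent_id in {6,8} -> share (id 7, d 2), docs (id 9, d 2), proj (id 10, d 2).
Iteration 3: rows with parent_id in {7,9,10} -> root (id 11, d 3), media (id 12, d 3).
Iteration 4: no rows with parent_id in {11,12}; recursion stops.
Total rows emitted: 8.

8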